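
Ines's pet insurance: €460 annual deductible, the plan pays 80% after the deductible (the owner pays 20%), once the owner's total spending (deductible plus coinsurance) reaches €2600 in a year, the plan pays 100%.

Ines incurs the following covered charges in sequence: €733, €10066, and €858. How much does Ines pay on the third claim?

€72.20

#1 (€733): €460 to deductible, leaving €273; owner's 20% is €54.60. Owner owes €514.60 (running OOP €514.60).
#2 (€10066): deductible met; 20% of €10066 = €2013.20. Owner owes €2013.20 (running OOP €2527.80).
#3 (€858): deductible met; 20% of €858 = €171.60. Adding that to €2527.80 gives €2699.40, past the €2600 cap; owner pays only €2600 − €2527.80 = €72.20.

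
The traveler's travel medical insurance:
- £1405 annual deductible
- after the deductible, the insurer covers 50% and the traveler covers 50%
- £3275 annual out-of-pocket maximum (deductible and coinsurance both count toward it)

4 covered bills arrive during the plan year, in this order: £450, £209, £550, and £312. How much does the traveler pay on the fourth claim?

Bill 1, £450: entire amount goes to the deductible. Cost to traveler: £450. OOP to date £450.
Bill 2, £209: fully absorbed by the deductible. Traveler owes £209 (running OOP £659).
Bill 3, £550: entire amount goes to the deductible. Cost to traveler: £550. OOP to date £1209.
Bill 4, £312: £196 to deductible, leaving £116; traveler's 50% is £58. Cost to traveler: £254. OOP to date £1463.

£254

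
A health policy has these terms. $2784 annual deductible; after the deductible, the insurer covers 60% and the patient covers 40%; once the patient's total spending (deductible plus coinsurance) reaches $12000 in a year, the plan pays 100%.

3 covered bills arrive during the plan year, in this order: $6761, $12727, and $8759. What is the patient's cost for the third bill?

Claim 1 ($6761): deductible takes $2784, $3977 remains; 40% of $3977 = $1590.80. Cost to patient: $4374.80. OOP to date $4374.80.
Claim 2 ($12727): 40% coinsurance on $12727 = $5090.80. Cost to patient: $5090.80. OOP to date $9465.60.
Claim 3 ($8759): 40% coinsurance on $8759 = $3503.60. OOP would hit $12969.20 > $12000, so the cap limits the patient to $12000 − $9465.60 = $2534.40.

$2534.40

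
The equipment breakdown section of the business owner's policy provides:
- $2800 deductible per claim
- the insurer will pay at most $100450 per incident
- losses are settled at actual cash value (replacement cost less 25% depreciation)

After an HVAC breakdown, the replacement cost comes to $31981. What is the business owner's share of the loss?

At 25% depreciation, ACV = $31981 − $7995.25 = $23985.75.
After the deductible, $23985.75 − $2800 = $21185.75 remains.
That's under the $100450 cap, so the insurer reimburses the full $21185.75.
Business owner's share is the uncovered remainder: $31981 − $21185.75 = $10795.25.

$10795.25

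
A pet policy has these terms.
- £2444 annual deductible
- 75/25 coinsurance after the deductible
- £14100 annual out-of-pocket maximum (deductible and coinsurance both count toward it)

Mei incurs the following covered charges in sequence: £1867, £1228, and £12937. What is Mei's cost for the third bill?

Bill 1, £1867: all of it applies to the deductible. Cost to owner: £1867. OOP to date £1867.
Bill 2, £1228: deductible takes £577, £651 remains; 25% of £651 = £162.75. Cost to owner: £739.75. OOP to date £2606.75.
Bill 3, £12937: 25% coinsurance on £12937 = £3234.25. Owner pays £3234.25; OOP now £5841.

£3234.25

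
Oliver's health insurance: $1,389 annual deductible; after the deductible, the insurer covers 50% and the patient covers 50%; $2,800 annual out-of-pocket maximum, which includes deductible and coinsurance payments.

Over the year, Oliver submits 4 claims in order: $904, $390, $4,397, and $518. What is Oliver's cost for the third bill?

Claim 1 ($904): all of it applies to the deductible. Patient pays $904; OOP now $904.
Claim 2 ($390): entire amount goes to the deductible. Patient owes $390 (running OOP $1,294).
Claim 3 ($4,397): deductible takes $95, $4,302 remains; coinsurance $4,302 × 50% = $2,151. Deductible plus coinsurance: $95 + $2,151 = $2,246. Adding that to $1,294 gives $3,540, past the $2,800 cap; patient pays only $2,800 − $1,294 = $1,506.

$1,506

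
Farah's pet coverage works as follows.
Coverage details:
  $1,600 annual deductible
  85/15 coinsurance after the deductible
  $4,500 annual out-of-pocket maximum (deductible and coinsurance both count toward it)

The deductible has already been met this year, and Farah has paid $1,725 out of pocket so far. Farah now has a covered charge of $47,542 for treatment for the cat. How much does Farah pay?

With the deductible met, the entire $47,542 is subject to coinsurance.
15% of $47,542 = $7,131.30 falls to the owner.
That would bring total out-of-pocket to $8,856.30, past the $4,500 cap. The owner is capped at $4,500 − $1,725 = $2,775 on this claim.

$2,775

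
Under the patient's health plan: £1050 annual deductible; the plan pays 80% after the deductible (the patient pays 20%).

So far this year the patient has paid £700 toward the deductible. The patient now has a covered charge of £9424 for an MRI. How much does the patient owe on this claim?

Remaining deductible: £1050 − £700 = £350.
The remaining £9074 (= £9424 − £350) moves to coinsurance.
Patient's 20% share of £9074 is £1814.80.
Patient responsibility: £350 + £1814.80 = £2164.80.

£2164.80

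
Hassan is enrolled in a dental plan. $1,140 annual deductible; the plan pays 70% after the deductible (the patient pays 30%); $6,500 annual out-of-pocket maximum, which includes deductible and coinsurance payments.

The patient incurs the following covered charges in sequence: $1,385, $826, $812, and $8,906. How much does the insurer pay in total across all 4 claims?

Bill 1, $1,385: deductible takes $1,140, $245 remains; coinsurance $245 × 30% = $73.50. Cost to patient: $1,213.50. OOP to date $1,213.50. Plan pays $1,385 − $1,213.50 = $171.50.
Bill 2, $826: deductible met; 30% of $826 = $247.80. Patient pays $247.80; OOP now $1,461.30. Insurer: $826 − $247.80 = $578.20.
Bill 3, $812: deductible met; 30% of $812 = $243.60. Patient pays $243.60; OOP now $1,704.90. Plan pays $812 − $243.60 = $568.40.
Bill 4, $8,906: deductible met; 30% of $8,906 = $2,671.80. Patient pays $2,671.80; OOP now $4,376.70. Plan pays $8,906 − $2,671.80 = $6,234.20.
Insurer total = bills − patient's total = $11,929 − $4,376.70 = $7,552.30.

$7,552.30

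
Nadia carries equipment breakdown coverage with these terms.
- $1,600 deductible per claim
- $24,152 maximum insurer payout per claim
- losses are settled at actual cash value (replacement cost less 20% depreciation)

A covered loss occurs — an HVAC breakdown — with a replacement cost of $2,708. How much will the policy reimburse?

$566.40

Actual cash value after 20% depreciation: $2,708 × 80% = $2,166.40.
After the deductible, $2,166.40 − $1,600 = $566.40 remains.
$566.40 ≤ $24,152, so the limit doesn't bind; insurer pays $566.40.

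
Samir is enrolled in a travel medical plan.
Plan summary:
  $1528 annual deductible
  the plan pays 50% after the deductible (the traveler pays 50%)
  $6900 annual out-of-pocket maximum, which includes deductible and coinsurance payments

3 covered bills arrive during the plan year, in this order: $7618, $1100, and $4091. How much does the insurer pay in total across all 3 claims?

$5909

#1 ($7618): $1528 finishes the deductible; $6090 goes to coinsurance; 50% of $6090 = $3045. Cost to traveler: $4573. OOP to date $4573. Plan pays $7618 − $4573 = $3045.
#2 ($1100): 50% coinsurance on $1100 = $550. Cost to traveler: $550. OOP to date $5123. Insurer: $1100 − $550 = $550.
#3 ($4091): deductible already satisfied, so traveler's share is 50% × $4091 = $2045.50. OOP would hit $7168.50 > $6900, so the cap limits the traveler to $6900 − $5123 = $1777. Insurer: $4091 − $1777 = $2314.
Insurer total: $3045 + $550 + $2314 = $5909.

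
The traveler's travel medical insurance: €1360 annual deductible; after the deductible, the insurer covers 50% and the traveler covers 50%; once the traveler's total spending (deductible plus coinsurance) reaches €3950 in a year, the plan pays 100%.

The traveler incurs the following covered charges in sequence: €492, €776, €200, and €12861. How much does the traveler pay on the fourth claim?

Claim 1 (€492): fully absorbed by the deductible. Traveler pays €492; OOP now €492.
Claim 2 (€776): fully absorbed by the deductible. Traveler owes €776 (running OOP €1268).
Claim 3 (€200): €92 to deductible, leaving €108; coinsurance €108 × 50% = €54. Traveler pays €146; OOP now €1414.
Claim 4 (€12861): deductible met; 50% of €12861 = €6430.50. OOP would hit €7844.50 > €3950, so the cap limits the traveler to €3950 − €1414 = €2536.

€2536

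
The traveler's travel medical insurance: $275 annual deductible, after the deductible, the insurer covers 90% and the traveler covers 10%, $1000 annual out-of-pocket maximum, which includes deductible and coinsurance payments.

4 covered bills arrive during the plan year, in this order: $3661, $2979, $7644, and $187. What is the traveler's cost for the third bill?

$88.50

Claim 1 ($3661): deductible takes $275, $3386 remains; 10% of $3386 = $338.60. Traveler pays $613.60; OOP now $613.60.
Claim 2 ($2979): deductible met; 10% of $2979 = $297.90. Traveler owes $297.90 (running OOP $911.50).
Claim 3 ($7644): 10% coinsurance on $7644 = $764.40. OOP would hit $1675.90 > $1000, so the cap limits the traveler to $1000 − $911.50 = $88.50.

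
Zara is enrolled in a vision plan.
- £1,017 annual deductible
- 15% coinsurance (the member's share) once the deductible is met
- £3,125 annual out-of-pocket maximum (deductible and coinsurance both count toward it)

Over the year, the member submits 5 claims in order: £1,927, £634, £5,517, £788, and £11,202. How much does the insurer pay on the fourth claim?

Claim 1 (£1,927): £1,017 to deductible, leaving £910; member's 15% is £136.50. Member pays £1,153.50; OOP now £1,153.50. Plan pays £1,927 − £1,153.50 = £773.50.
Claim 2 (£634): 15% coinsurance on £634 = £95.10. Member pays £95.10; OOP now £1,248.60. Insurer: £634 − £95.10 = £538.90.
Claim 3 (£5,517): deductible already satisfied, so member's share is 15% × £5,517 = £827.55. Cost to member: £827.55. OOP to date £2,076.15. Insurer: £5,517 − £827.55 = £4,689.45.
Claim 4 (£788): deductible already satisfied, so member's share is 15% × £788 = £118.20. Member owes £118.20 (running OOP £2,194.35). Insurer: £788 − £118.20 = £669.80.

£669.80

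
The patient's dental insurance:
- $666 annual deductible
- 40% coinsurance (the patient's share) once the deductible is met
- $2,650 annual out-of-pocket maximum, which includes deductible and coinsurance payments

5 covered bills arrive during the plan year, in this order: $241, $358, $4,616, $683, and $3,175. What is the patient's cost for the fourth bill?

Claim 1 ($241): all of it applies to the deductible. Cost to patient: $241. OOP to date $241.
Claim 2 ($358): fully absorbed by the deductible. Patient owes $358 (running OOP $599).
Claim 3 ($4,616): $67 to deductible, leaving $4,549; 40% of $4,549 = $1,819.60. Patient pays $1,886.60; OOP now $2,485.60.
Claim 4 ($683): 40% coinsurance on $683 = $273.20. Adding that to $2,485.60 gives $2,758.80, past the $2,650 cap; patient pays only $2,650 − $2,485.60 = $164.40.

$164.40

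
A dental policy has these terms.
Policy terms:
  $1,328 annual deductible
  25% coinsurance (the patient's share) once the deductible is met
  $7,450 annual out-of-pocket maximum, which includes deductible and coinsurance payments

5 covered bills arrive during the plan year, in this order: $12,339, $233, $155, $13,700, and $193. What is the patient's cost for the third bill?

$38.75

Bill 1, $12,339: deductible takes $1,328, $11,011 remains; 25% of $11,011 = $2,752.75. Cost to patient: $4,080.75. OOP to date $4,080.75.
Bill 2, $233: 25% coinsurance on $233 = $58.25. Patient pays $58.25; OOP now $4,139.
Bill 3, $155: deductible met; 25% of $155 = $38.75. Patient pays $38.75; OOP now $4,177.75.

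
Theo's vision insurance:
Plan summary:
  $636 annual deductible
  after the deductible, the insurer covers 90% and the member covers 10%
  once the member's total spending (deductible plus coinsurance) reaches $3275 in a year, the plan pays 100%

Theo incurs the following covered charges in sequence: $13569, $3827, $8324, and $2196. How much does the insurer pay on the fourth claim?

#1 ($13569): deductible takes $636, $12933 remains; 10% of $12933 = $1293.30. Cost to member: $1929.30. OOP to date $1929.30. Plan pays $13569 − $1929.30 = $11639.70.
#2 ($3827): deductible already satisfied, so member's share is 10% × $3827 = $382.70. Member owes $382.70 (running OOP $2312). Plan pays $3827 − $382.70 = $3444.30.
#3 ($8324): deductible already satisfied, so member's share is 10% × $8324 = $832.40. Cost to member: $832.40. OOP to date $3144.40. Insurer: $8324 − $832.40 = $7491.60.
#4 ($2196): deductible already satisfied, so member's share is 10% × $2196 = $219.60. That would push OOP to $3364, over the $3275 cap, so member pays $3275 − $3144.40 = $130.60. Insurer: $2196 − $130.60 = $2065.40.

$2065.40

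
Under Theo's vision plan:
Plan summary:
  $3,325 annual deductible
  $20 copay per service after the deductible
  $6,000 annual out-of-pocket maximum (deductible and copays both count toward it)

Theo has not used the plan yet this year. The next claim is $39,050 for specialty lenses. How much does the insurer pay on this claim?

$35,705

Nothing has been paid toward the $3,325 deductible, so the first $3,325 of this charge is applied there.
The remaining $35,725 (= $39,050 − $3,325) moves to the copay.
Copay on this service: $20.
That puts the member's cost at $3,325 + $20 = $3,345 before any cap.
Cumulative spending $0 + $3,345 = $3,345 stays under the $6,000 maximum.
The insurer covers the remainder: $39,050 − $3,345 = $35,705.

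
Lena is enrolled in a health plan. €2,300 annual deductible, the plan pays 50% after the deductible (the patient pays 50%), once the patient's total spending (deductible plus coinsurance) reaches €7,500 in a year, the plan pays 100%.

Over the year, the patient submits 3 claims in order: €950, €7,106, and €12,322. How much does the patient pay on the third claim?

#1 (€950): fully absorbed by the deductible. Cost to patient: €950. OOP to date €950.
#2 (€7,106): €1,350 finishes the deductible; €5,756 goes to coinsurance; coinsurance €5,756 × 50% = €2,878. Cost to patient: €4,228. OOP to date €5,178.
#3 (€12,322): 50% coinsurance on €12,322 = €6,161. Adding that to €5,178 gives €11,339, past the €7,500 cap; patient pays only €7,500 − €5,178 = €2,322.

€2,322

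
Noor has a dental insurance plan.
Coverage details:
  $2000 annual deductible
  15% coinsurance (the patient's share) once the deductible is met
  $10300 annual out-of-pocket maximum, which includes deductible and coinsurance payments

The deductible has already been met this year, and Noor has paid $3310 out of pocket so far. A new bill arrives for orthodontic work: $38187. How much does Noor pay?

$5728.05

With the deductible met, the entire $38187 is subject to coinsurance.
Coinsurance: $38187 × 15% = $5728.05.
Cumulative spending $3310 + $5728.05 = $9038.05 stays under the $10300 maximum.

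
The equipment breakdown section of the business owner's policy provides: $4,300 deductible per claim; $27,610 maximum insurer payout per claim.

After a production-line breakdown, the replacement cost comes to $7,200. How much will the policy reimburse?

Less the $4,300 deductible: $7,200 − $4,300 = $2,900.
That's under the $27,610 cap, so the insurer reimburses the full $2,900.

$2,900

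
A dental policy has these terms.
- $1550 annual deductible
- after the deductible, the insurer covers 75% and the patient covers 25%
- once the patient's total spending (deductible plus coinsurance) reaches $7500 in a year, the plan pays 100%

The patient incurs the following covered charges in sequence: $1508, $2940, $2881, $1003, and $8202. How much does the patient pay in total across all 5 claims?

Bill 1, $1508: entire amount goes to the deductible. Patient owes $1508 (running OOP $1508).
Bill 2, $2940: $42 to deductible, leaving $2898; patient's 25% is $724.50. Patient pays $766.50; OOP now $2274.50.
Bill 3, $2881: deductible already satisfied, so patient's share is 25% × $2881 = $720.25. Patient pays $720.25; OOP now $2994.75.
Bill 4, $1003: 25% coinsurance on $1003 = $250.75. Patient pays $250.75; OOP now $3245.50.
Bill 5, $8202: 25% coinsurance on $8202 = $2050.50. Patient owes $2050.50 (running OOP $5296).
Summing the patient's payments: $1508 + $766.50 + $720.25 + $250.75 + $2050.50 = $5296.

$5296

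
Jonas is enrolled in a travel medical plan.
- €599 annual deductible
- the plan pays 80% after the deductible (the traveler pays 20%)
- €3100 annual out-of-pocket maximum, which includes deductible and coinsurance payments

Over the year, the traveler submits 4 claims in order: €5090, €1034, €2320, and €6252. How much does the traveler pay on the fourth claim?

Bill 1, €5090: €599 to deductible, leaving €4491; 20% of €4491 = €898.20. Cost to traveler: €1497.20. OOP to date €1497.20.
Bill 2, €1034: deductible already satisfied, so traveler's share is 20% × €1034 = €206.80. Cost to traveler: €206.80. OOP to date €1704.
Bill 3, €2320: deductible met; 20% of €2320 = €464. Traveler owes €464 (running OOP €2168).
Bill 4, €6252: deductible already satisfied, so traveler's share is 20% × €6252 = €1250.40. That would push OOP to €3418.40, over the €3100 cap, so traveler pays €3100 − €2168 = €932.

€932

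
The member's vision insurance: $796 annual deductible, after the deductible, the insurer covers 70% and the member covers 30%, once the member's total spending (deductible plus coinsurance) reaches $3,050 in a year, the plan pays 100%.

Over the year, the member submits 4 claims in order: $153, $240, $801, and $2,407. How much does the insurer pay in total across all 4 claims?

Bill 1, $153: fully absorbed by the deductible. Member pays $153; OOP now $153. Plan pays $153 − $153 = $0.
Bill 2, $240: fully absorbed by the deductible. Cost to member: $240. OOP to date $393. Plan pays $240 − $240 = $0.
Bill 3, $801: deductible takes $403, $398 remains; member's 30% is $119.40. Member pays $522.40; OOP now $915.40. Plan pays $801 − $522.40 = $278.60.
Bill 4, $2,407: 30% coinsurance on $2,407 = $722.10. Member owes $722.10 (running OOP $1,637.50). Insurer: $2,407 − $722.10 = $1,684.90.
Insurer total = bills − member's total = $3,601 − $1,637.50 = $1,963.50.

$1,963.50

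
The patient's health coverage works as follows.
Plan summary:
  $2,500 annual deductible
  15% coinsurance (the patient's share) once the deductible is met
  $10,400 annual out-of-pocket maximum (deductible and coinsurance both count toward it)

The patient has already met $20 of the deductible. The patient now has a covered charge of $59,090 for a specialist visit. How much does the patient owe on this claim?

Deductible still to meet: $2,500 − $20 = $2,480.
After the $2,480 deductible portion, $59,090 − $2,480 = $56,610 is subject to coinsurance.
15% of $56,610 = $8,491.50 falls to the patient.
That puts the patient's cost at $2,480 + $8,491.50 = $10,971.50 before any cap.
That would bring total out-of-pocket to $10,991.50, past the $10,400 cap. The patient is capped at $10,400 − $20 = $10,380 on this claim.

$10,380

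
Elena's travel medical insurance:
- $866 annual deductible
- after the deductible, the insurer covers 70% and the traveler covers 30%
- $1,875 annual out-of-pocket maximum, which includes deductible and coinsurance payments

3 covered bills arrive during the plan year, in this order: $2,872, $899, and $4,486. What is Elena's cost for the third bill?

$137.50

Claim 1 — $2,872: deductible takes $866, $2,006 remains; traveler's 30% is $601.80. Traveler owes $1,467.80 (running OOP $1,467.80).
Claim 2 — $899: deductible met; 30% of $899 = $269.70. Traveler pays $269.70; OOP now $1,737.50.
Claim 3 — $4,486: 30% coinsurance on $4,486 = $1,345.80. Adding that to $1,737.50 gives $3,083.30, past the $1,875 cap; traveler pays only $1,875 − $1,737.50 = $137.50.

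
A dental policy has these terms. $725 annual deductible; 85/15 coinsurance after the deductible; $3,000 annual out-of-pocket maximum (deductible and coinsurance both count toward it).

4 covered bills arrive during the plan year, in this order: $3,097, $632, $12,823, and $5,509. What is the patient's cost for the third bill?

#1 ($3,097): $725 finishes the deductible; $2,372 goes to coinsurance; coinsurance $2,372 × 15% = $355.80. Patient owes $1,080.80 (running OOP $1,080.80).
#2 ($632): 15% coinsurance on $632 = $94.80. Patient pays $94.80; OOP now $1,175.60.
#3 ($12,823): deductible met; 15% of $12,823 = $1,923.45. OOP would hit $3,099.05 > $3,000, so the cap limits the patient to $3,000 − $1,175.60 = $1,824.40.

$1,824.40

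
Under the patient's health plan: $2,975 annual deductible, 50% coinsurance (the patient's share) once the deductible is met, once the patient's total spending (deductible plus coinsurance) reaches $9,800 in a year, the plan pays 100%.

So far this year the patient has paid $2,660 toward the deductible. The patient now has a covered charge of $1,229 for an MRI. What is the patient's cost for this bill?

$772

$2,660 of the $2,975 deductible is already met, leaving $315.
The remaining $914 (= $1,229 − $315) moves to coinsurance.
50% of $914 = $457 falls to the patient.
That puts the patient's cost at $315 + $457 = $772 before any cap.
Total out-of-pocket so far would be $2,660 + $772 = $3,432, below the $9,800 cap — no reduction.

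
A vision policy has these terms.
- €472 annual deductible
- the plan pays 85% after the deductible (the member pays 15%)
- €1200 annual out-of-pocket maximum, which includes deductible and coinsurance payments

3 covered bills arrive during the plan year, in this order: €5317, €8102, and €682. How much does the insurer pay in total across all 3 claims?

Claim 1 — €5317: €472 to deductible, leaving €4845; coinsurance €4845 × 15% = €726.75. Cost to member: €1198.75. OOP to date €1198.75. Insurer: €5317 − €1198.75 = €4118.25.
Claim 2 — €8102: 15% coinsurance on €8102 = €1215.30. That would push OOP to €2414.05, over the €1200 cap, so member pays €1200 − €1198.75 = €1.25. Plan pays €8102 − €1.25 = €8100.75.
Claim 3 — €682: deductible met; 15% of €682 = €102.30. That would push OOP to €1302.30, over the €1200 cap, so member pays €1200 − €1200 = €0. Plan pays €682 − €0 = €682.
Insurer total: €4118.25 + €8100.75 + €682 = €12901.

€12901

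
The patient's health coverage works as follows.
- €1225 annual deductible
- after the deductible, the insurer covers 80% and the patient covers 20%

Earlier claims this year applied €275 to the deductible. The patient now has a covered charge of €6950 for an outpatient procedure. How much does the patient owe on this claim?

€275 of the €1225 deductible is already met, leaving €950.
After the €950 deductible portion, €6950 − €950 = €6000 is subject to coinsurance.
20% of €6000 = €1200 falls to the patient.
Patient responsibility: €950 + €1200 = €2150.

€2150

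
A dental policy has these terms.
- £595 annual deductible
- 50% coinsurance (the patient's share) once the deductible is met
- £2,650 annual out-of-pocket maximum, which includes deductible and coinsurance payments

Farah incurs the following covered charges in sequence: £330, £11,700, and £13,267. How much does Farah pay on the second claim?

£2,320

#1 (£330): entire amount goes to the deductible. Patient pays £330; OOP now £330.
#2 (£11,700): £265 finishes the deductible; £11,435 goes to coinsurance; coinsurance £11,435 × 50% = £5,717.50. Deductible plus coinsurance: £265 + £5,717.50 = £5,982.50. Adding that to £330 gives £6,312.50, past the £2,650 cap; patient pays only £2,650 − £330 = £2,320.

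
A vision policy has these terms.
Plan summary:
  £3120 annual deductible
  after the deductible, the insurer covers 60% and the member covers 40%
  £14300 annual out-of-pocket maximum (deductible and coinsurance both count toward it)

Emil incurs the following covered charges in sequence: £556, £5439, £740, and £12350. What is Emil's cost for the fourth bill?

Bill 1, £556: entire amount goes to the deductible. Cost to member: £556. OOP to date £556.
Bill 2, £5439: deductible takes £2564, £2875 remains; coinsurance £2875 × 40% = £1150. Member owes £3714 (running OOP £4270).
Bill 3, £740: deductible already satisfied, so member's share is 40% × £740 = £296. Member pays £296; OOP now £4566.
Bill 4, £12350: 40% coinsurance on £12350 = £4940. Member pays £4940; OOP now £9506.

£4940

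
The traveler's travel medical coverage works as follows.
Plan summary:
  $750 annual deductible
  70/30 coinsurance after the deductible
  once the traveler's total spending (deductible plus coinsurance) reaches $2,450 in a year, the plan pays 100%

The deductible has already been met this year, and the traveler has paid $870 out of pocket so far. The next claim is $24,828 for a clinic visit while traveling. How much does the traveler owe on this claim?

The deductible is already satisfied, so the full bill goes to coinsurance.
Traveler's 30% share of $24,828 is $7,448.40.
Adding $7,448.40 to the $870 already spent would give $8,318.40, which exceeds the $2,450 cap; the traveler pays just $2,450 − $870 = $1,580.

$1,580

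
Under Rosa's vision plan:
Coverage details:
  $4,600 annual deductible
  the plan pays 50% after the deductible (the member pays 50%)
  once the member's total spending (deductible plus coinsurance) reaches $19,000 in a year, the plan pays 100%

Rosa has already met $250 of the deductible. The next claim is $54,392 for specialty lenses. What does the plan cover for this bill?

$35,642

Remaining deductible: $4,600 − $250 = $4,350.
That leaves $54,392 − $4,350 = $50,042 for coinsurance.
Coinsurance: $50,042 × 50% = $25,021.
So the member owes $4,350 + $25,021 = $29,371 before any cap.
That would bring total out-of-pocket to $29,621, past the $19,000 cap. The member is capped at $19,000 − $250 = $18,750 on this claim.
Insurer pays the balance: $54,392 − $18,750 = $35,642.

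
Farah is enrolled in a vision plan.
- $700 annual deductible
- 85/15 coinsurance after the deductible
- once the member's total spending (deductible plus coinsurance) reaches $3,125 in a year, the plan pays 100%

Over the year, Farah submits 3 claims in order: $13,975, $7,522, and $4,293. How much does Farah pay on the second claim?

$433.75

#1 ($13,975): $700 to deductible, leaving $13,275; coinsurance $13,275 × 15% = $1,991.25. Cost to member: $2,691.25. OOP to date $2,691.25.
#2 ($7,522): deductible already satisfied, so member's share is 15% × $7,522 = $1,128.30. That would push OOP to $3,819.55, over the $3,125 cap, so member pays $3,125 − $2,691.25 = $433.75.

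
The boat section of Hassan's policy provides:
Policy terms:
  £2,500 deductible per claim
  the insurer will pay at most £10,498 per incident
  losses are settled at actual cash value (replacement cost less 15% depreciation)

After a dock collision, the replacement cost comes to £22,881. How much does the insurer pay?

£10,498

At 15% depreciation, ACV = £22,881 − £3,432.15 = £19,448.85.
Less the £2,500 deductible: £19,448.85 − £2,500 = £16,948.85.
£16,948.85 exceeds the £10,498 limit, so the insurer pays the limit: £10,498.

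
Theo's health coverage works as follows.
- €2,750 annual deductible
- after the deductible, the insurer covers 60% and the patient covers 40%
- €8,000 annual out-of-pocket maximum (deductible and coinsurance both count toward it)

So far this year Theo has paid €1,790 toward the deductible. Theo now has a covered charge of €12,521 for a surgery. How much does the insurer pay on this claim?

€6,936.60

Deductible still to meet: €2,750 − €1,790 = €960.
After the €960 deductible portion, €12,521 − €960 = €11,561 is subject to coinsurance.
Coinsurance: €11,561 × 40% = €4,624.40.
So the patient owes €960 + €4,624.40 = €5,584.40 before any cap.
Cumulative spending €1,790 + €5,584.40 = €7,374.40 stays under the €8,000 maximum.
The insurer covers the remainder: €12,521 − €5,584.40 = €6,936.60.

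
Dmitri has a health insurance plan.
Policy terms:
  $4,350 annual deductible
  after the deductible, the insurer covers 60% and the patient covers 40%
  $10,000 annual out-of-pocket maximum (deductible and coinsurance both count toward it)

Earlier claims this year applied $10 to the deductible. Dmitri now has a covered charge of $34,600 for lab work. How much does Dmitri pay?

Remaining deductible: $4,350 − $10 = $4,340.
That leaves $34,600 − $4,340 = $30,260 for coinsurance.
40% of $30,260 = $12,104 falls to the patient.
So the patient owes $4,340 + $12,104 = $16,444 before any cap.
Adding $16,444 to the $10 already spent would give $16,454, which exceeds the $10,000 cap; the patient pays just $10,000 − $10 = $9,990.

$9,990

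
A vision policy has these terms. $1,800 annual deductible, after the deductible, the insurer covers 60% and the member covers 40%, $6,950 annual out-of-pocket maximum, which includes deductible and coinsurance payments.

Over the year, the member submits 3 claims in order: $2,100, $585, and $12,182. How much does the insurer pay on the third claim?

Claim 1 ($2,100): $1,800 to deductible, leaving $300; 40% of $300 = $120. Member pays $1,920; OOP now $1,920. Plan pays $2,100 − $1,920 = $180.
Claim 2 ($585): deductible already satisfied, so member's share is 40% × $585 = $234. Member owes $234 (running OOP $2,154). Insurer: $585 − $234 = $351.
Claim 3 ($12,182): 40% coinsurance on $12,182 = $4,872.80. Adding that to $2,154 gives $7,026.80, past the $6,950 cap; member pays only $6,950 − $2,154 = $4,796. Insurer: $12,182 − $4,796 = $7,386.

$7,386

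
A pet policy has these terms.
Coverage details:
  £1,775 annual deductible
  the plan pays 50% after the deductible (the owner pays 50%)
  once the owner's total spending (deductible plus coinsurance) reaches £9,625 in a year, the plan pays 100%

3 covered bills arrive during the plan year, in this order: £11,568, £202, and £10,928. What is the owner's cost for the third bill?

£2,852.50

Bill 1, £11,568: £1,775 finishes the deductible; £9,793 goes to coinsurance; owner's 50% is £4,896.50. Owner owes £6,671.50 (running OOP £6,671.50).
Bill 2, £202: 50% coinsurance on £202 = £101. Cost to owner: £101. OOP to date £6,772.50.
Bill 3, £10,928: deductible already satisfied, so owner's share is 50% × £10,928 = £5,464. That would push OOP to £12,236.50, over the £9,625 cap, so owner pays £9,625 − £6,772.50 = £2,852.50.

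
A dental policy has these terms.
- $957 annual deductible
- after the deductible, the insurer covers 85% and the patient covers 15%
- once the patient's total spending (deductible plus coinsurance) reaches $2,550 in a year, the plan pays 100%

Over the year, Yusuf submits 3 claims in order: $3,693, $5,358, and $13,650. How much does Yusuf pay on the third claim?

$378.90

Bill 1, $3,693: $957 to deductible, leaving $2,736; 15% of $2,736 = $410.40. Patient pays $1,367.40; OOP now $1,367.40.
Bill 2, $5,358: 15% coinsurance on $5,358 = $803.70. Cost to patient: $803.70. OOP to date $2,171.10.
Bill 3, $13,650: 15% coinsurance on $13,650 = $2,047.50. That would push OOP to $4,218.60, over the $2,550 cap, so patient pays $2,550 − $2,171.10 = $378.90.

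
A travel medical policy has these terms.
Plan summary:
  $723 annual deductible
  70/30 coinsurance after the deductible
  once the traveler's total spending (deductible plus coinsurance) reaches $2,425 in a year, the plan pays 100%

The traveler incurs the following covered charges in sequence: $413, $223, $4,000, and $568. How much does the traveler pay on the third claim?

$1,260.90

Claim 1 ($413): fully absorbed by the deductible. Cost to traveler: $413. OOP to date $413.
Claim 2 ($223): all of it applies to the deductible. Traveler pays $223; OOP now $636.
Claim 3 ($4,000): $87 finishes the deductible; $3,913 goes to coinsurance; coinsurance $3,913 × 30% = $1,173.90. Traveler owes $1,260.90 (running OOP $1,896.90).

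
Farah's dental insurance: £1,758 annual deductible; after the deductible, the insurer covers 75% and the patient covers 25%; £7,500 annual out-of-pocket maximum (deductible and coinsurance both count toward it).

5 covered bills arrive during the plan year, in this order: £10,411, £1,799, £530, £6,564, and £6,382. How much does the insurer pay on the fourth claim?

Bill 1, £10,411: £1,758 finishes the deductible; £8,653 goes to coinsurance; 25% of £8,653 = £2,163.25. Patient pays £3,921.25; OOP now £3,921.25. Insurer: £10,411 − £3,921.25 = £6,489.75.
Bill 2, £1,799: deductible met; 25% of £1,799 = £449.75. Patient pays £449.75; OOP now £4,371. Plan pays £1,799 − £449.75 = £1,349.25.
Bill 3, £530: 25% coinsurance on £530 = £132.50. Patient pays £132.50; OOP now £4,503.50. Plan pays £530 − £132.50 = £397.50.
Bill 4, £6,564: deductible met; 25% of £6,564 = £1,641. Cost to patient: £1,641. OOP to date £6,144.50. Insurer: £6,564 − £1,641 = £4,923.

£4,923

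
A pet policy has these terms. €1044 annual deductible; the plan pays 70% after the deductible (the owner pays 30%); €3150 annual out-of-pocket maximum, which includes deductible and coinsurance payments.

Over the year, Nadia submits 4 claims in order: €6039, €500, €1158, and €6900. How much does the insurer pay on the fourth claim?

€6789.90

Claim 1 — €6039: deductible takes €1044, €4995 remains; coinsurance €4995 × 30% = €1498.50. Cost to owner: €2542.50. OOP to date €2542.50. Insurer: €6039 − €2542.50 = €3496.50.
Claim 2 — €500: 30% coinsurance on €500 = €150. Owner owes €150 (running OOP €2692.50). Plan pays €500 − €150 = €350.
Claim 3 — €1158: deductible met; 30% of €1158 = €347.40. Owner owes €347.40 (running OOP €3039.90). Insurer: €1158 − €347.40 = €810.60.
Claim 4 — €6900: 30% coinsurance on €6900 = €2070. Adding that to €3039.90 gives €5109.90, past the €3150 cap; owner pays only €3150 − €3039.90 = €110.10. Insurer: €6900 − €110.10 = €6789.90.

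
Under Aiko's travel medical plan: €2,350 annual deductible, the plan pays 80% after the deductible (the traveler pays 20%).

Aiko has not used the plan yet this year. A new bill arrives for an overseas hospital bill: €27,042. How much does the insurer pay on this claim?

€19,753.60

Nothing has been paid toward the €2,350 deductible, so the first €2,350 of this charge is applied there.
After the €2,350 deductible portion, €27,042 − €2,350 = €24,692 is subject to coinsurance.
Coinsurance: €24,692 × 20% = €4,938.40.
That puts the traveler's cost at €2,350 + €4,938.40 = €7,288.40.
The plan picks up €27,042 − €7,288.40 = €19,753.60.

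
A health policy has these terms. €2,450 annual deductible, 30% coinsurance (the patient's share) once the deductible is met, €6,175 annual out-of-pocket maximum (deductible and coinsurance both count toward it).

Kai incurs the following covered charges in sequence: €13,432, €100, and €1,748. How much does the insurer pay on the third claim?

Bill 1, €13,432: €2,450 finishes the deductible; €10,982 goes to coinsurance; patient's 30% is €3,294.60. Patient pays €5,744.60; OOP now €5,744.60. Insurer: €13,432 − €5,744.60 = €7,687.40.
Bill 2, €100: 30% coinsurance on €100 = €30. Patient pays €30; OOP now €5,774.60. Insurer: €100 − €30 = €70.
Bill 3, €1,748: deductible met; 30% of €1,748 = €524.40. Adding that to €5,774.60 gives €6,299, past the €6,175 cap; patient pays only €6,175 − €5,774.60 = €400.40. Plan pays €1,748 − €400.40 = €1,347.60.

€1,347.60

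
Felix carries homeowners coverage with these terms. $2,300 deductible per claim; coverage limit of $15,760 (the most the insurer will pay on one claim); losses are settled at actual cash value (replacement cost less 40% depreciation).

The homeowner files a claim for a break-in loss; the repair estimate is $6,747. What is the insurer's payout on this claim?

Depreciate 40%: the covered value is $6,747 × 0.6 = $4,048.20.
After the deductible, $4,048.20 − $2,300 = $1,748.20 remains.
That's under the $15,760 cap, so the insurer reimburses the full $1,748.20.

$1,748.20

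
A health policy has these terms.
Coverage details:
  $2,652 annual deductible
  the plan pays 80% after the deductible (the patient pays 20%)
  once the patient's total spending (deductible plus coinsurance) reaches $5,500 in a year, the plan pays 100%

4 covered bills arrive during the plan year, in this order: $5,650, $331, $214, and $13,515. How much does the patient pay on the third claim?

Bill 1, $5,650: $2,652 to deductible, leaving $2,998; coinsurance $2,998 × 20% = $599.60. Patient owes $3,251.60 (running OOP $3,251.60).
Bill 2, $331: 20% coinsurance on $331 = $66.20. Patient pays $66.20; OOP now $3,317.80.
Bill 3, $214: 20% coinsurance on $214 = $42.80. Cost to patient: $42.80. OOP to date $3,360.60.

$42.80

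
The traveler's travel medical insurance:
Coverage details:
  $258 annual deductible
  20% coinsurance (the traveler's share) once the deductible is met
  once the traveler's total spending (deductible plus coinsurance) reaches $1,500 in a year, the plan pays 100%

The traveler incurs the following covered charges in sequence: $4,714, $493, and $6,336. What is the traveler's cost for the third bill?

$252.20

Bill 1, $4,714: $258 to deductible, leaving $4,456; traveler's 20% is $891.20. Cost to traveler: $1,149.20. OOP to date $1,149.20.
Bill 2, $493: 20% coinsurance on $493 = $98.60. Traveler owes $98.60 (running OOP $1,247.80).
Bill 3, $6,336: deductible met; 20% of $6,336 = $1,267.20. OOP would hit $2,515 > $1,500, so the cap limits the traveler to $1,500 − $1,247.80 = $252.20.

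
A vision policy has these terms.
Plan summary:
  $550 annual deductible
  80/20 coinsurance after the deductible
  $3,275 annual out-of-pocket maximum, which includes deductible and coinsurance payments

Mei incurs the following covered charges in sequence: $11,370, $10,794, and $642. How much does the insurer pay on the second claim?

$10,233

Claim 1 ($11,370): $550 to deductible, leaving $10,820; coinsurance $10,820 × 20% = $2,164. Member pays $2,714; OOP now $2,714. Insurer: $11,370 − $2,714 = $8,656.
Claim 2 ($10,794): 20% coinsurance on $10,794 = $2,158.80. Adding that to $2,714 gives $4,872.80, past the $3,275 cap; member pays only $3,275 − $2,714 = $561. Insurer: $10,794 − $561 = $10,233.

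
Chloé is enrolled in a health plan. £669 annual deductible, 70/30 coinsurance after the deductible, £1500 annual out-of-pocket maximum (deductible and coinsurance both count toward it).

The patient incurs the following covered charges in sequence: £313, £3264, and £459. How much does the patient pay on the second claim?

Claim 1 — £313: entire amount goes to the deductible. Cost to patient: £313. OOP to date £313.
Claim 2 — £3264: £356 to deductible, leaving £2908; coinsurance £2908 × 30% = £872.40. Deductible plus coinsurance: £356 + £872.40 = £1228.40. That would push OOP to £1541.40, over the £1500 cap, so patient pays £1500 − £313 = £1187.

£1187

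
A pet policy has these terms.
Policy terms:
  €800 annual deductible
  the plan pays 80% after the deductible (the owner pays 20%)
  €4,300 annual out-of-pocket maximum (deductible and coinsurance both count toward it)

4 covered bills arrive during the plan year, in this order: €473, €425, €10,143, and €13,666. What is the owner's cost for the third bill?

#1 (€473): fully absorbed by the deductible. Owner pays €473; OOP now €473.
#2 (€425): €327 finishes the deductible; €98 goes to coinsurance; 20% of €98 = €19.60. Cost to owner: €346.60. OOP to date €819.60.
#3 (€10,143): deductible met; 20% of €10,143 = €2,028.60. Owner pays €2,028.60; OOP now €2,848.20.

€2,028.60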